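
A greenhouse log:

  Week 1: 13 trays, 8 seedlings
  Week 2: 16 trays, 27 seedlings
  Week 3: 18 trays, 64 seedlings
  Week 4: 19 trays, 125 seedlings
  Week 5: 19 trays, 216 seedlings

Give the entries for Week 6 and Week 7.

18 trays, 343 seedlings; 16 trays, 512 seedlings

Trays: differences are 3, 2, 1, … (decreasing by 1 each time); 13, 16, 18, 19, 19 → 18 → 16.
Seedlings goes 8, 27, 64, 125, 216 → 343 → 512 (perfect cubes: 2³, 3³, 4³, …).
Putting the parts together: 18 trays, 343 seedlings and then 16 trays, 512 seedlings.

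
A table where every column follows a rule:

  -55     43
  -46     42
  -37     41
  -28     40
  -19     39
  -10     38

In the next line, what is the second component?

37

Second component: −1 each step; 43, 42, 41, 40, 39, 38 → 37.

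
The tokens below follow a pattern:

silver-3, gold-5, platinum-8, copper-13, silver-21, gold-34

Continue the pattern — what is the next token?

Metal: repeats silver → gold → platinum → copper; silver, gold, platinum, copper, silver, gold → platinum.
Second component: each term is the sum of the two before it; 3, 5, 8, 13, 21, 34 → 55.
Putting it together: platinum-55.

platinum-55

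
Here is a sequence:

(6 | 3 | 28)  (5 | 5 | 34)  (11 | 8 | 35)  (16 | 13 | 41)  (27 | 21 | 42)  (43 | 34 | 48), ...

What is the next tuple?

(70 | 55 | 49)

First coordinate: each term is the sum of the two before it, so 6, 5, 11, 16, 27, 43 → 70.
Second coordinate: 3, 5, 8, 13, 21, 34 → 55 (each term is the sum of the two before it).
Third coordinate: alternating steps +6, +1, +6, +1, …; 28, 34, 35, 41, 42, 48 → 49.
Putting it together: (70 | 55 | 49).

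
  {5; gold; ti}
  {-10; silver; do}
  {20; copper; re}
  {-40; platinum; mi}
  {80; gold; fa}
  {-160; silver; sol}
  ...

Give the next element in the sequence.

{320; copper; la}

First entry — ×(-2) each step: 5, -10, 20, -40, 80, -160 → 320.
Metal goes gold, silver, copper, platinum, gold, silver → copper (repeats gold → silver → copper → platinum).
Note: ti, do, re, mi, fa, sol → la (runs through the solfège scale do→ti).
Combining the parts gives {320; copper; la}.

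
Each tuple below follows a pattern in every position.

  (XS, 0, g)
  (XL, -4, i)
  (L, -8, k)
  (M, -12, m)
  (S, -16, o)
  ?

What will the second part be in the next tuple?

-20

Second part — −4 each step: 0, -4, -8, -12, -16 → -20.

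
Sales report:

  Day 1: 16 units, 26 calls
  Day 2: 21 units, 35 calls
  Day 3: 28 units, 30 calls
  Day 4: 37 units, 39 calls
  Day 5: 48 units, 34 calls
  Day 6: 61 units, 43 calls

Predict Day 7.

Units — differences are 5, 7, 9, … (increasing by 2 each time): 16, 21, 28, 37, 48, 61 → 76.
Calls: 26, 35, 30, 39, 34, 43 → 38 (alternating steps +9, −5, +9, −5, …).
So the next record is 76 units, 38 calls.

76 units, 38 calls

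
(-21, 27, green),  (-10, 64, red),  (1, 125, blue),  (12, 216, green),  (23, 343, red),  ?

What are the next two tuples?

(34, 512, blue), (45, 729, green)

For the first part, +11 each step: -21, -10, 1, 12, 23 → 34 → 45.
Second part — perfect cubes: 3³, 4³, 5³, …: 27, 64, 125, 216, 343 → 512 → 729.
Colour: repeats green → red → blue, so green, red, blue, green, red → blue → green.
So the next two tuples are (34, 512, blue) and (45, 729, green).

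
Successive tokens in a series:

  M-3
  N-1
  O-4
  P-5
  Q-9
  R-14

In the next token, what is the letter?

S

Letter: letters move forward 1 place in the alphabet, so M, N, O, P, Q, R → S.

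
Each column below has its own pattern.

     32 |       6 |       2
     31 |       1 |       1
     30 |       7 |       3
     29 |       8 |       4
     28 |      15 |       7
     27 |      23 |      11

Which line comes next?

First component: 32, 31, 30, 29, 28, 27 → 26 (−1 each step).
Second component: each term is the sum of the two before it, so 6, 1, 7, 8, 15, 23 → 38.
For the third component, each term is the sum of the two before it: 2, 1, 3, 4, 7, 11 → 18.
So the next line is 26  38  18.

26  38  18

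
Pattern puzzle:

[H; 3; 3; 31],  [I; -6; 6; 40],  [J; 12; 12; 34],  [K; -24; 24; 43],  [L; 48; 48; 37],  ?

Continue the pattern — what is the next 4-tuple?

Letter goes H, I, J, K, L → M (letters move forward 1 place in the alphabet).
Second part: ×(-2) each step, so 3, -6, 12, -24, 48 → -96.
Third part: ×2 each step; 3, 6, 12, 24, 48 → 96.
Fourth part: 31, 40, 34, 43, 37 → 46 (alternating steps +9, −6, +9, −6, …).
So the next 4-tuple is [M; -96; 96; 46].

[M; -96; 96; 46]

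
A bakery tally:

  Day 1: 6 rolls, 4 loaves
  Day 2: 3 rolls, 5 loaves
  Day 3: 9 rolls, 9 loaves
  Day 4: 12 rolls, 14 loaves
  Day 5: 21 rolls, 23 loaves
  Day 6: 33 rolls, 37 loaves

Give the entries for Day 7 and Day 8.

For the rolls, each term is the sum of the two before it: 6, 3, 9, 12, 21, 33 → 54 → 87.
Loaves: 4, 5, 9, 14, 23, 37 → 60 → 97 (each term is the sum of the two before it).
So the next two records are 54 rolls, 60 loaves and 87 rolls, 97 loaves.

54 rolls, 60 loaves; 87 rolls, 97 loaves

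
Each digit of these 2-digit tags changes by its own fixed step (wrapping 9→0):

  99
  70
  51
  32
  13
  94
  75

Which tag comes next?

56

First digit: −2 each step, mod 10; 9, 7, 5, 3, 1, 9, 7 → 5.
Second digit: +1 each step, mod 10; 9, 0, 1, 2, 3, 4, 5 → 6.
So the next tag is 56.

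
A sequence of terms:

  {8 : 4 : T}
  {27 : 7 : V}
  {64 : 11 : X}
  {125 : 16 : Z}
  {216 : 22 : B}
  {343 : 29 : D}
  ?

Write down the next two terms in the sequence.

First slot — perfect cubes: 2³, 3³, 4³, …: 8, 27, 64, 125, 216, 343 → 512 → 729.
Second slot: differences are 3, 4, 5, … (increasing by 1 each time); 4, 7, 11, 16, 22, 29 → 37 → 46.
Letter goes T, V, X, Z, B, D → F → H (letters move forward 2 places in the alphabet, wrapping Z→A).
So the next two terms are {512 : 37 : F} and {729 : 46 : H}.

{512 : 37 : F}, {729 : 46 : H}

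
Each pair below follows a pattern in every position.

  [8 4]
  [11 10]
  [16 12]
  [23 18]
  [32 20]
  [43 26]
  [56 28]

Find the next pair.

[71 34]

First coordinate: 8, 11, 16, 23, 32, 43, 56 → 71 (differences are 3, 5, 7, … (increasing by 2 each time)).
Second coordinate: alternating steps +6, +2, +6, +2, …, so 4, 10, 12, 18, 20, 26, 28 → 34.
Putting it together: [71 34].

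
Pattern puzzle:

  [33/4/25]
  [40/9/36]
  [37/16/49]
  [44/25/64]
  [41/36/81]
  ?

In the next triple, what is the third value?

100

Third value: 25, 36, 49, 64, 81 → 100 (perfect squares: 5², 6², 7², …).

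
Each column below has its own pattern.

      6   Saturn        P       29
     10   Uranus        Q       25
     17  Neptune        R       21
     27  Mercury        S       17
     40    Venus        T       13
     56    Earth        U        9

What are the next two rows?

75  Mars  V  5; 97  Jupiter  W  1

First component goes 6, 10, 17, 27, 40, 56 → 75 → 97 (differences are 4, 7, 10, … (increasing by 3 each time)).
For the planet, runs through the planets Mercury→Neptune: Saturn, Uranus, Neptune, Mercury, Venus, Earth → Mars → Jupiter.
For the letter, letters move forward 1 place in the alphabet: P, Q, R, S, T, U → V → W.
Fourth component goes 29, 25, 21, 17, 13, 9 → 5 → 1 (−4 each step).
Putting the parts together: 75  Mars  V  5 and then 97  Jupiter  W  1.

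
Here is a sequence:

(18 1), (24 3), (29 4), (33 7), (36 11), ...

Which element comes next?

(38 18)

First coordinate goes 18, 24, 29, 33, 36 → 38 (differences are 6, 5, 4, … (decreasing by 1 each time)).
Second coordinate — each term is the sum of the two before it: 1, 3, 4, 7, 11 → 18.
Putting it together: (38 18).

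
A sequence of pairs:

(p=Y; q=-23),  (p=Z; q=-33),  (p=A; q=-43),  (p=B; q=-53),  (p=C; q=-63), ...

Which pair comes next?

(p=D; q=-73)

P: letters move forward 1 place in the alphabet, wrapping Z→A; Y, Z, A, B, C → D.
Q: −10 each step, so -23, -33, -43, -53, -63 → -73.
Putting it together: (p=D; q=-73).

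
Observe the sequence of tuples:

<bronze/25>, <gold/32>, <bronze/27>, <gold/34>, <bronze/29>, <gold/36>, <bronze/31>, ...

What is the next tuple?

Rank — alternates bronze ↔ gold: bronze, gold, bronze, gold, bronze, gold, bronze → gold.
Second slot: 25, 32, 27, 34, 29, 36, 31 → 38 (alternating steps +7, −5, +7, −5, …).
Putting it together: <gold/38>.

<gold/38>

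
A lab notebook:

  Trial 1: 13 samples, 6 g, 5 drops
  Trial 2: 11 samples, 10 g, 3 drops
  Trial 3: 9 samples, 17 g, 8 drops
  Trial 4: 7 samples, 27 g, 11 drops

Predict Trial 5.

5 samples, 40 g, 19 drops

Samples goes 13, 11, 9, 7 → 5 (−2 each step).
G: differences are 4, 7, 10, … (increasing by 3 each time), so 6, 10, 17, 27 → 40.
Drops: each term is the sum of the two before it; 5, 3, 8, 11 → 19.
Combining the parts gives 5 samples, 40 g, 19 drops.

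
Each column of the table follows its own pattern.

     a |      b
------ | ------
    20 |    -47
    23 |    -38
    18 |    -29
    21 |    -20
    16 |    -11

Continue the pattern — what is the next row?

Column a: alternating steps +3, −5, +3, −5, …; 20, 23, 18, 21, 16 → 19.
Column b — +9 each step: -47, -38, -29, -20, -11 → -2.
Combining the parts gives 19  -2.

19  -2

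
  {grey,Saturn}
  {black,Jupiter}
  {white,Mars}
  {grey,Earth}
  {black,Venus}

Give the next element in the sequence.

For the shade, repeats grey → black → white: grey, black, white, grey, black → white.
Planet goes Saturn, Jupiter, Mars, Earth, Venus → Mercury (runs backward through the planets Mercury→Neptune).
Combining the parts gives {white,Mercury}.

{white,Mercury}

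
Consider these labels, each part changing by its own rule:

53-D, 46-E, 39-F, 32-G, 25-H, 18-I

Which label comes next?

First component: −7 each step; 53, 46, 39, 32, 25, 18 → 11.
For the letter, letters move forward 1 place in the alphabet: D, E, F, G, H, I → J.
Combining the parts gives 11-J.

11-J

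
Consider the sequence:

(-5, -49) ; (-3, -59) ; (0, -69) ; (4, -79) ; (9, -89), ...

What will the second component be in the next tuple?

Second component: -49, -59, -69, -79, -89 → -99 (−10 each step).

-99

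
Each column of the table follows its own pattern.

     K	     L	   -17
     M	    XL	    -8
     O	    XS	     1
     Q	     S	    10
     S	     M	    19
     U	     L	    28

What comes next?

Letter: letters move forward 2 places in the alphabet; K, M, O, Q, S, U → W.
Size: repeats L → XL → XS → S → M, so L, XL, XS, S, M, L → XL.
Third component goes -17, -8, 1, 10, 19, 28 → 37 (+9 each step).
So the next line is W  XL  37.

W  XL  37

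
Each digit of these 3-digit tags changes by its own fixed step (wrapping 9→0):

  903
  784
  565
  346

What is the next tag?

127

First digit goes 9, 7, 5, 3 → 1 (−2 each step, mod 10).
Second digit: 0, 8, 6, 4 → 2 (−2 each step, mod 10).
Third digit — +1 each step, mod 10: 3, 4, 5, 6 → 7.
So the next tag is 127.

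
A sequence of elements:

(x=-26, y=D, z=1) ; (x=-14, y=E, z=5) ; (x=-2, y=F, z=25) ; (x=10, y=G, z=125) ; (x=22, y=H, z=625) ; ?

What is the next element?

X: -26, -14, -2, 10, 22 → 34 (+12 each step).
Y: D, E, F, G, H → I (letters move forward 1 place in the alphabet).
Z: 1, 5, 25, 125, 625 → 3125 (×5 each step).
Putting it together: (x=34, y=I, z=3125).

(x=34, y=I, z=3125)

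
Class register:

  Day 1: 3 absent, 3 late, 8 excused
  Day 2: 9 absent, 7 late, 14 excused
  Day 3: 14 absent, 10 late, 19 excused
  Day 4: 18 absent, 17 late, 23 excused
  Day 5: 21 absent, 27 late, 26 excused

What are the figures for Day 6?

Absent: differences are 6, 5, 4, … (decreasing by 1 each time); 3, 9, 14, 18, 21 → 23.
Late: each term is the sum of the two before it, so 3, 7, 10, 17, 27 → 44.
For the excused, always 5 more than the absent: 8, 14, 19, 23, 26 → 28.
So the next line is 23 absent, 44 late, 28 excused.

23 absent, 44 late, 28 excused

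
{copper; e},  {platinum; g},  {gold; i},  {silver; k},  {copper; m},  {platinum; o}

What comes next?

Metal: copper, platinum, gold, silver, copper, platinum → gold (repeats copper → platinum → gold → silver).
Letter — letters move forward 2 places in the alphabet: e, g, i, k, m, o → q.
Putting it together: {gold; q}.

{gold; q}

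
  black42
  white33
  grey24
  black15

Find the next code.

white6

Shade: black, white, grey, black → white (repeats black → white → grey).
Second component: −9 each step; 42, 33, 24, 15 → 6.
Putting it together: white6.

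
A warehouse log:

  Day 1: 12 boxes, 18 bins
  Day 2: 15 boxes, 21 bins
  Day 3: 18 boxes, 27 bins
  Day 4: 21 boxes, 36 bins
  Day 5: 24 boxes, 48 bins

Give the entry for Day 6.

27 boxes, 63 bins

For the boxes, +3 each step: 12, 15, 18, 21, 24 → 27.
Bins: differences are 3, 6, 9, … (increasing by 3 each time); 18, 21, 27, 36, 48 → 63.
So the next line is 27 boxes, 63 bins.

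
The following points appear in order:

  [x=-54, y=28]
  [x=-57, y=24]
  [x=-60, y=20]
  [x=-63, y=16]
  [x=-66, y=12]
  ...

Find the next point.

X: −3 each step, so -54, -57, -60, -63, -66 → -69.
Y goes 28, 24, 20, 16, 12 → 8 (−4 each step).
So the next point is [x=-69, y=8].

[x=-69, y=8]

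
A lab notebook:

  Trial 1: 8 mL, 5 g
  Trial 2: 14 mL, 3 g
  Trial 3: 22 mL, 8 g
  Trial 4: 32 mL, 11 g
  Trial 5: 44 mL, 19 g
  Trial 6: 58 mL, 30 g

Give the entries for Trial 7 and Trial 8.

ML: differences are 6, 8, 10, … (increasing by 2 each time), so 8, 14, 22, 32, 44, 58 → 74 → 92.
G — each term is the sum of the two before it: 5, 3, 8, 11, 19, 30 → 49 → 79.
So the next two records are 74 mL, 49 g and 92 mL, 79 g.

74 mL, 49 g; 92 mL, 79 g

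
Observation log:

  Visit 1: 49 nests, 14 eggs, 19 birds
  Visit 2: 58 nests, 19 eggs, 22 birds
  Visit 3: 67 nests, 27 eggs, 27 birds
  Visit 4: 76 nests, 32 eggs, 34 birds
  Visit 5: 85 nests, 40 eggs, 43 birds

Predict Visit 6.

94 nests, 45 eggs, 54 birds

Nests: +9 each step; 49, 58, 67, 76, 85 → 94.
Eggs goes 14, 19, 27, 32, 40 → 45 (alternating steps +5, +8, +5, +8, …).
Birds: differences are 3, 5, 7, … (increasing by 2 each time), so 19, 22, 27, 34, 43 → 54.
So the next row is 94 nests, 45 eggs, 54 birds.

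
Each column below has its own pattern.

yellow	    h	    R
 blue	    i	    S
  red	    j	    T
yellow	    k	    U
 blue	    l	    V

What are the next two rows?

red  m  W; yellow  n  X

Colour: yellow, blue, red, yellow, blue → red → yellow (repeats yellow → blue → red).
First letter: letters move forward 1 place in the alphabet, so h, i, j, k, l → m → n.
Second letter: letters move forward 1 place in the alphabet, so R, S, T, U, V → W → X.
Putting the parts together: red  m  W and then yellow  n  X.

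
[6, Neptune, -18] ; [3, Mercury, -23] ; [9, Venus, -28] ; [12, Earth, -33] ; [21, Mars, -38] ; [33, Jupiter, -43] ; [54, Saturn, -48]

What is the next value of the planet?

Uranus

Planet — runs through the planets Mercury→Neptune: Neptune, Mercury, Venus, Earth, Mars, Jupiter, Saturn → Uranus.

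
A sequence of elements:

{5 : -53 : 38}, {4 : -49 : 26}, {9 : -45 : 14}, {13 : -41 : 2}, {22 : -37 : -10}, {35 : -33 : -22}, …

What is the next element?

{57 : -29 : -34}

First value — each term is the sum of the two before it: 5, 4, 9, 13, 22, 35 → 57.
Second value: -53, -49, -45, -41, -37, -33 → -29 (+4 each step).
Third value goes 38, 26, 14, 2, -10, -22 → -34 (−12 each step).
Combining the parts gives {57 : -29 : -34}.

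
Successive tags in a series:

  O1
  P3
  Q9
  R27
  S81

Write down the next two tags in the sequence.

T243, U729

Letter: letters move forward 1 place in the alphabet, so O, P, Q, R, S → T → U.
Second component: 1, 3, 9, 27, 81 → 243 → 729 (×3 each step).
So the next two tags are T243 and U729.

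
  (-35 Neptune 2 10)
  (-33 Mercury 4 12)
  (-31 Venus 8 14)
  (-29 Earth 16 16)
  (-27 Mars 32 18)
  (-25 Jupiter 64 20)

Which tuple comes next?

For the first slot, +2 each step: -35, -33, -31, -29, -27, -25 → -23.
Planet goes Neptune, Mercury, Venus, Earth, Mars, Jupiter → Saturn (runs through the planets Mercury→Neptune).
Third slot: 2, 4, 8, 16, 32, 64 → 128 (×2 each step).
Fourth slot: +2 each step; 10, 12, 14, 16, 18, 20 → 22.
Combining the parts gives (-23 Saturn 128 22).

(-23 Saturn 128 22)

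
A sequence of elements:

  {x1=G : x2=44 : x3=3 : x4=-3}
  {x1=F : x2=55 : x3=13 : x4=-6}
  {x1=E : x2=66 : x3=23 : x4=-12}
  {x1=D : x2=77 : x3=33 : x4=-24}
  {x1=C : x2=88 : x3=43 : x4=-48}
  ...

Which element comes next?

X1: letters move back 1 place in the alphabet, so G, F, E, D, C → B.
X2 goes 44, 55, 66, 77, 88 → 99 (+11 each step).
X3: 3, 13, 23, 33, 43 → 53 (+10 each step).
X4 goes -3, -6, -12, -24, -48 → -96 (×2 each step).
Putting it together: {x1=B : x2=99 : x3=53 : x4=-96}.

{x1=B : x2=99 : x3=53 : x4=-96}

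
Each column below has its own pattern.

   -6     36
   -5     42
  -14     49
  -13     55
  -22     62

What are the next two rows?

-21  68; -30  75

First component: -6, -5, -14, -13, -22 → -21 → -30 (alternating steps +1, −9, +1, −9, …).
Second component — alternating steps +6, +7, +6, +7, …: 36, 42, 49, 55, 62 → 68 → 75.
Putting the parts together: -21  68 and then -30  75.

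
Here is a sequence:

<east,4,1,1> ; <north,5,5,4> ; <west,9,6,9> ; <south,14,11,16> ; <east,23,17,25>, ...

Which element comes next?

Direction: east, north, west, south, east → north (repeats east → north → west → south).
For the second entry, each term is the sum of the two before it: 4, 5, 9, 14, 23 → 37.
For the third entry, each term is the sum of the two before it: 1, 5, 6, 11, 17 → 28.
Fourth entry: perfect squares: 1², 2², 3², …, so 1, 4, 9, 16, 25 → 36.
Putting it together: <north,37,28,36>.

<north,37,28,36>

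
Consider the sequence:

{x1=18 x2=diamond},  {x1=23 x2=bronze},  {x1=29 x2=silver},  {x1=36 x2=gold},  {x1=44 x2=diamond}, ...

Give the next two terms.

X1: differences are 5, 6, 7, … (increasing by 1 each time), so 18, 23, 29, 36, 44 → 53 → 63.
X2: repeats diamond → bronze → silver → gold, so diamond, bronze, silver, gold, diamond → bronze → silver.
Putting the parts together: {x1=53 x2=bronze} and then {x1=63 x2=silver}.

{x1=53 x2=bronze}, {x1=63 x2=silver}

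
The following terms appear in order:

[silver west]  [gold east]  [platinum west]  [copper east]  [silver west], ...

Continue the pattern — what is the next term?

[gold east]

Metal: repeats silver → gold → platinum → copper; silver, gold, platinum, copper, silver → gold.
Direction: west, east, west, east, west → east (alternates west ↔ east).
So the next term is [gold east].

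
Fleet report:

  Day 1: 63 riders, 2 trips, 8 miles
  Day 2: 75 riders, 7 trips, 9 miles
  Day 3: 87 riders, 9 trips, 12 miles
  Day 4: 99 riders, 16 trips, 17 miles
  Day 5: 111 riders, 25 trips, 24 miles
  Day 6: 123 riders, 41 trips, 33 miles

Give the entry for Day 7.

Riders: +12 each step; 63, 75, 87, 99, 111, 123 → 135.
Trips: each term is the sum of the two before it; 2, 7, 9, 16, 25, 41 → 66.
For the miles, differences are 1, 3, 5, … (increasing by 2 each time): 8, 9, 12, 17, 24, 33 → 44.
Combining the parts gives 135 riders, 66 trips, 44 miles.

135 riders, 66 trips, 44 miles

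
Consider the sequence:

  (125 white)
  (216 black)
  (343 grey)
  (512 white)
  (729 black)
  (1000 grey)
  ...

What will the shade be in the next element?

white

Shade: repeats white → black → grey, so white, black, grey, white, black, grey → white.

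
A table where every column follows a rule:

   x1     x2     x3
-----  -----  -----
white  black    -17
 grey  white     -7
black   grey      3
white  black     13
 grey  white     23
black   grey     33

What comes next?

white  black  43

Column x1: repeats white → grey → black, so white, grey, black, white, grey, black → white.
Column x2 goes black, white, grey, black, white, grey → black (repeats black → white → grey).
Column x3 — +10 each step: -17, -7, 3, 13, 23, 33 → 43.
Putting it together: white  black  43.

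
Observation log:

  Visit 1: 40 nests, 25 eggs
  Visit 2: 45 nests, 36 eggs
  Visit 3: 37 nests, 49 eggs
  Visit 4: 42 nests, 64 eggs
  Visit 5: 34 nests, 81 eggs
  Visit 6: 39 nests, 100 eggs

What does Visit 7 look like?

Nests: alternating steps +5, −8, +5, −8, …, so 40, 45, 37, 42, 34, 39 → 31.
Eggs: 25, 36, 49, 64, 81, 100 → 121 (perfect squares: 5², 6², 7², …).
Putting it together: 31 nests, 121 eggs.

31 nests, 121 eggs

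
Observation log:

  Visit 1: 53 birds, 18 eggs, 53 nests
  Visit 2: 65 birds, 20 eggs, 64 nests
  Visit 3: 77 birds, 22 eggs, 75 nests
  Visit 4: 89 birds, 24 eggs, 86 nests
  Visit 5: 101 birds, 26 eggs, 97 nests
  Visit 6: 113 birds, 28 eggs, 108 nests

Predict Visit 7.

Birds goes 53, 65, 77, 89, 101, 113 → 125 (+12 each step).
Eggs — +2 each step: 18, 20, 22, 24, 26, 28 → 30.
Nests: +11 each step, so 53, 64, 75, 86, 97, 108 → 119.
So the next line is 125 birds, 30 eggs, 119 nests.

125 birds, 30 eggs, 119 nests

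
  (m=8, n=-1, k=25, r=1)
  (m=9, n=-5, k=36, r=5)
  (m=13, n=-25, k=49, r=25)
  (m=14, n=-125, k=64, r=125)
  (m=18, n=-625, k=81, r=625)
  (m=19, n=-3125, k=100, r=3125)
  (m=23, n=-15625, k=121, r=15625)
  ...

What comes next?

(m=24, n=-78125, k=144, r=78125)

M goes 8, 9, 13, 14, 18, 19, 23 → 24 (alternating steps +1, +4, +1, +4, …).
For the n, ×5 each step: -1, -5, -25, -125, -625, -3125, -15625 → -78125.
K goes 25, 36, 49, 64, 81, 100, 121 → 144 (perfect squares: 5², 6², 7², …).
R: 1, 5, 25, 125, 625, 3125, 15625 → 78125 (always the negative of the n).
Combining the parts gives (m=24, n=-78125, k=144, r=78125).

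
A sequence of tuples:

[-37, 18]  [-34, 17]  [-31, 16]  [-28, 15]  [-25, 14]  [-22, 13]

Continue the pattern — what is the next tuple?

First entry — +3 each step: -37, -34, -31, -28, -25, -22 → -19.
Second entry: 18, 17, 16, 15, 14, 13 → 12 (−1 each step).
So the next tuple is [-19, 12].

[-19, 12]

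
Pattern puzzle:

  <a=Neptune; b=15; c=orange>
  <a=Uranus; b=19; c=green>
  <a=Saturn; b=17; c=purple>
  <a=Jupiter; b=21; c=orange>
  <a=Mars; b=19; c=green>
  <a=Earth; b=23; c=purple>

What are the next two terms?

A: runs backward through the planets Mercury→Neptune, so Neptune, Uranus, Saturn, Jupiter, Mars, Earth → Venus → Mercury.
B goes 15, 19, 17, 21, 19, 23 → 21 → 25 (alternating steps +4, −2, +4, −2, …).
C goes orange, green, purple, orange, green, purple → orange → green (repeats orange → green → purple).
So the next two terms are <a=Venus; b=21; c=orange> and <a=Mercury; b=25; c=green>.

<a=Venus; b=21; c=orange>, <a=Mercury; b=25; c=green>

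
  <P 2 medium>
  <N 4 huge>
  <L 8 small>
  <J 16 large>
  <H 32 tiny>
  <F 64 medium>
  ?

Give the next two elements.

Letter: letters move back 2 places in the alphabet, so P, N, L, J, H, F → D → B.
Second entry goes 2, 4, 8, 16, 32, 64 → 128 → 256 (×2 each step).
Size: medium, huge, small, large, tiny, medium → huge → small (repeats medium → huge → small → large → tiny).
So the next two elements are <D 128 huge> and <B 256 small>.

<D 128 huge>, <B 256 small>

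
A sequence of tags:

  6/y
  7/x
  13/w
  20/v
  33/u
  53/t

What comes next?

86/s

First component: each term is the sum of the two before it, so 6, 7, 13, 20, 33, 53 → 86.
Letter goes y, x, w, v, u, t → s (letters move back 1 place in the alphabet).
Combining the parts gives 86/s.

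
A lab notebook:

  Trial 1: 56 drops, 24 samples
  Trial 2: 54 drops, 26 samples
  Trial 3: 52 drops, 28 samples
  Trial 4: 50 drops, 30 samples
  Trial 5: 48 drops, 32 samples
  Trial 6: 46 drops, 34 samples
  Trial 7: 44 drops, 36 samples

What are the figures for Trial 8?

42 drops, 38 samples

Drops: −2 each step; 56, 54, 52, 50, 48, 46, 44 → 42.
Samples: together with the drops always sums to 80; 24, 26, 28, 30, 32, 34, 36 → 38.
So the next line is 42 drops, 38 samples.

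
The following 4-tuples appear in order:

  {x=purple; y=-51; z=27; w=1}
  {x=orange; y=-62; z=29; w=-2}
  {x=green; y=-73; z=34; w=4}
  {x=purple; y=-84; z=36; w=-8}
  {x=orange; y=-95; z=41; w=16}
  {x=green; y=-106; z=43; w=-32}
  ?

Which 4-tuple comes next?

X: repeats purple → orange → green; purple, orange, green, purple, orange, green → purple.
Y: −11 each step, so -51, -62, -73, -84, -95, -106 → -117.
Z — alternating steps +2, +5, +2, +5, …: 27, 29, 34, 36, 41, 43 → 48.
W goes 1, -2, 4, -8, 16, -32 → 64 (×(-2) each step).
So the next 4-tuple is {x=purple; y=-117; z=48; w=64}.

{x=purple; y=-117; z=48; w=64}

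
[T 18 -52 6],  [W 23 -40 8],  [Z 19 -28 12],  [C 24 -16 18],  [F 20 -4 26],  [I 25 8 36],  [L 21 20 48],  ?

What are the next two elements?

[O 26 32 62], [R 22 44 78]

Letter: T, W, Z, C, F, I, L → O → R (letters move forward 3 places in the alphabet, wrapping Z→A).
Second entry: alternating steps +5, −4, +5, −4, …; 18, 23, 19, 24, 20, 25, 21 → 26 → 22.
Third entry goes -52, -40, -28, -16, -4, 8, 20 → 32 → 44 (+12 each step).
For the fourth entry, differences are 2, 4, 6, … (increasing by 2 each time): 6, 8, 12, 18, 26, 36, 48 → 62 → 78.
So the next two elements are [O 26 32 62] and [R 22 44 78].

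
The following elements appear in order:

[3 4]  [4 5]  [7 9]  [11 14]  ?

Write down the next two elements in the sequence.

First component: each term is the sum of the two before it, so 3, 4, 7, 11 → 18 → 29.
Second component goes 4, 5, 9, 14 → 23 → 37 (each term is the sum of the two before it).
So the next two elements are [18 23] and [29 37].

[18 23], [29 37]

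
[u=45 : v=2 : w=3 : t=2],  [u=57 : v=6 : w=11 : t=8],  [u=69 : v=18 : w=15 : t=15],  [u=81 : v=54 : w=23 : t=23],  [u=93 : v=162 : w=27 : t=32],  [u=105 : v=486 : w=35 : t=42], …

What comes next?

[u=117 : v=1458 : w=39 : t=53]

U: 45, 57, 69, 81, 93, 105 → 117 (+12 each step).
V: ×3 each step; 2, 6, 18, 54, 162, 486 → 1458.
For the w, alternating steps +8, +4, +8, +4, …: 3, 11, 15, 23, 27, 35 → 39.
T — differences are 6, 7, 8, … (increasing by 1 each time): 2, 8, 15, 23, 32, 42 → 53.
So the next tuple is [u=117 : v=1458 : w=39 : t=53].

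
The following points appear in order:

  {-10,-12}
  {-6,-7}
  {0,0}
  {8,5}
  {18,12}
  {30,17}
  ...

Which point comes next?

{44,24}

First slot goes -10, -6, 0, 8, 18, 30 → 44 (differences are 4, 6, 8, … (increasing by 2 each time)).
For the second slot, alternating steps +5, +7, +5, +7, …: -12, -7, 0, 5, 12, 17 → 24.
So the next point is {44,24}.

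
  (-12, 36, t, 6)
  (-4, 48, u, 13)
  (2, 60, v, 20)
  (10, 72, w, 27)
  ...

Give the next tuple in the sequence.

(16, 84, x, 34)

For the first part, alternating steps +8, +6, +8, +6, …: -12, -4, 2, 10 → 16.
Second part: 36, 48, 60, 72 → 84 (+12 each step).
Letter — letters move forward 1 place in the alphabet: t, u, v, w → x.
Fourth part: +7 each step, so 6, 13, 20, 27 → 34.
So the next tuple is (16, 84, x, 34).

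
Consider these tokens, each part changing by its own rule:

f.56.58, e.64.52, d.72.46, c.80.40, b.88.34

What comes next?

Letter: letters move back 1 place in the alphabet; f, e, d, c, b → a.
Second component: 56, 64, 72, 80, 88 → 96 (+8 each step).
Third component goes 58, 52, 46, 40, 34 → 28 (−6 each step).
Putting it together: a.96.28.

a.96.28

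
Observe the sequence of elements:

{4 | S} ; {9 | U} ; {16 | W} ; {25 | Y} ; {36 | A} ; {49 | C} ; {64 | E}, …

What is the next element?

{81 | G}

For the first value, perfect squares: 2², 3², 4², …: 4, 9, 16, 25, 36, 49, 64 → 81.
Letter: S, U, W, Y, A, C, E → G (letters move forward 2 places in the alphabet, wrapping Z→A).
So the next element is {81 | G}.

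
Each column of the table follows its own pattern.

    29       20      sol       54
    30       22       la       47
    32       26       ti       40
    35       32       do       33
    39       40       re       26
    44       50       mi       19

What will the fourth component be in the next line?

12

Fourth component: −7 each step; 54, 47, 40, 33, 26, 19 → 12.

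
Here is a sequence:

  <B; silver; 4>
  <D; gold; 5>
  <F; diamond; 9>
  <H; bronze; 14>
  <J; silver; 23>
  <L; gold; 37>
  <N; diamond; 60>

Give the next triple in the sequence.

<P; bronze; 97>

For the letter, letters move forward 2 places in the alphabet: B, D, F, H, J, L, N → P.
For the rank, repeats silver → gold → diamond → bronze: silver, gold, diamond, bronze, silver, gold, diamond → bronze.
Third part goes 4, 5, 9, 14, 23, 37, 60 → 97 (each term is the sum of the two before it).
Combining the parts gives <P; bronze; 97>.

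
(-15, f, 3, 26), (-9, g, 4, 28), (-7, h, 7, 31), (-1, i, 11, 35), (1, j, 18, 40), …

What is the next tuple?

For the first slot, alternating steps +6, +2, +6, +2, …: -15, -9, -7, -1, 1 → 7.
Letter: letters move forward 1 place in the alphabet; f, g, h, i, j → k.
For the third slot, each term is the sum of the two before it: 3, 4, 7, 11, 18 → 29.
Fourth slot: 26, 28, 31, 35, 40 → 46 (differences are 2, 3, 4, … (increasing by 1 each time)).
Putting it together: (7, k, 29, 46).

(7, k, 29, 46)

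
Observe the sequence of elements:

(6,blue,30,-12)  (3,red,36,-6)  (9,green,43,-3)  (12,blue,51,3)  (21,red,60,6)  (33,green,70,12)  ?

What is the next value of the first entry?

First entry: 6, 3, 9, 12, 21, 33 → 54 (each term is the sum of the two before it).
Colour — repeats blue → red → green: blue, red, green, blue, red, green → blue.
For the third entry, differences are 6, 7, 8, … (increasing by 1 each time): 30, 36, 43, 51, 60, 70 → 81.
Fourth entry — alternating steps +6, +3, +6, +3, …: -12, -6, -3, 3, 6, 12 → 15.

54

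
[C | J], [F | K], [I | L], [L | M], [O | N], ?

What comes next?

[R | O]

First letter — letters move forward 3 places in the alphabet: C, F, I, L, O → R.
Second letter goes J, K, L, M, N → O (letters move forward 1 place in the alphabet).
Putting it together: [R | O].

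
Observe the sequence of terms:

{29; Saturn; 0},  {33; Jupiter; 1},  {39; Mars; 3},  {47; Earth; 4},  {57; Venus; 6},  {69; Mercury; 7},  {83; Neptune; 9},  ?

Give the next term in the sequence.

{99; Uranus; 10}

First coordinate: differences are 4, 6, 8, … (increasing by 2 each time); 29, 33, 39, 47, 57, 69, 83 → 99.
Planet: runs backward through the planets Mercury→Neptune; Saturn, Jupiter, Mars, Earth, Venus, Mercury, Neptune → Uranus.
For the third coordinate, alternating steps +1, +2, +1, +2, …: 0, 1, 3, 4, 6, 7, 9 → 10.
So the next term is {99; Uranus; 10}.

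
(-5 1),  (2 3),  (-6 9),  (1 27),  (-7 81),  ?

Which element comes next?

First coordinate: alternating steps +7, −8, +7, −8, …, so -5, 2, -6, 1, -7 → 0.
Second coordinate: ×3 each step, so 1, 3, 9, 27, 81 → 243.
So the next element is (0 243).

(0 243)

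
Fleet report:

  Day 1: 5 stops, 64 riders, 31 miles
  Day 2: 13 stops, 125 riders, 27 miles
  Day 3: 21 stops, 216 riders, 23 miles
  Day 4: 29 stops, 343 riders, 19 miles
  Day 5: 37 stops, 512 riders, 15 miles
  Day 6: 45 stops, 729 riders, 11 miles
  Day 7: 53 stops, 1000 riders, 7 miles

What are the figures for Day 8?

Stops goes 5, 13, 21, 29, 37, 45, 53 → 61 (+8 each step).
Riders — perfect cubes: 4³, 5³, 6³, …: 64, 125, 216, 343, 512, 729, 1000 → 1331.
Miles: −4 each step, so 31, 27, 23, 19, 15, 11, 7 → 3.
Combining the parts gives 61 stops, 1331 riders, 3 miles.

61 stops, 1331 riders, 3 miles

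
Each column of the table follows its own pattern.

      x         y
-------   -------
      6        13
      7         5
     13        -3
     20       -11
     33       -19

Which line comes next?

Column x — each term is the sum of the two before it: 6, 7, 13, 20, 33 → 53.
For the column y, −8 each step: 13, 5, -3, -11, -19 → -27.
Putting it together: 53  -27.

53  -27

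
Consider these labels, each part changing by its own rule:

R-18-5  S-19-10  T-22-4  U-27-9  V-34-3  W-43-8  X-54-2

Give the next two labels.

Letter goes R, S, T, U, V, W, X → Y → Z (letters move forward 1 place in the alphabet).
Second component goes 18, 19, 22, 27, 34, 43, 54 → 67 → 82 (differences are 1, 3, 5, … (increasing by 2 each time)).
Third component: 5, 10, 4, 9, 3, 8, 2 → 7 → 1 (alternating steps +5, −6, +5, −6, …).
Putting the parts together: Y-67-7 and then Z-82-1.

Y-67-7, Z-82-1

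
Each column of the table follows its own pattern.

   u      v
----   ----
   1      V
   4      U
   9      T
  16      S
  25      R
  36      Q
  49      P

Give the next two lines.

64  O; 81  N

Column u: perfect squares: 1², 2², 3², …, so 1, 4, 9, 16, 25, 36, 49 → 64 → 81.
Column v: V, U, T, S, R, Q, P → O → N (letters move back 1 place in the alphabet).
Putting the parts together: 64  O and then 81  N.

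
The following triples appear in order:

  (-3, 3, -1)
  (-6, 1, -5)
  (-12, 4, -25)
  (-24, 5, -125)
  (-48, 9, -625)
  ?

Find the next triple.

For the first component, ×2 each step: -3, -6, -12, -24, -48 → -96.
For the second component, each term is the sum of the two before it: 3, 1, 4, 5, 9 → 14.
For the third component, ×5 each step: -1, -5, -25, -125, -625 → -3125.
Putting it together: (-96, 14, -3125).

(-96, 14, -3125)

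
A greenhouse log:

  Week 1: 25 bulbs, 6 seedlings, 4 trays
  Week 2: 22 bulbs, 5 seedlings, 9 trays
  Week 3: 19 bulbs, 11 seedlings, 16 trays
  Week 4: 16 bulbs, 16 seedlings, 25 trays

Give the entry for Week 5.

13 bulbs, 27 seedlings, 36 trays

Bulbs: −3 each step; 25, 22, 19, 16 → 13.
Seedlings goes 6, 5, 11, 16 → 27 (each term is the sum of the two before it).
Trays: perfect squares: 2², 3², 4², …, so 4, 9, 16, 25 → 36.
Putting it together: 13 bulbs, 27 seedlings, 36 trays.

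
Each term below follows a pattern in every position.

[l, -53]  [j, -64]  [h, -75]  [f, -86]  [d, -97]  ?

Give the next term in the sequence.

[b, -108]

Letter: l, j, h, f, d → b (letters move back 2 places in the alphabet).
Second part goes -53, -64, -75, -86, -97 → -108 (−11 each step).
So the next term is [b, -108].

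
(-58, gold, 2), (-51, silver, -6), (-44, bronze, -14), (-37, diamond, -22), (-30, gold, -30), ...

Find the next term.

(-23, silver, -38)

For the first slot, +7 each step: -58, -51, -44, -37, -30 → -23.
Rank: repeats gold → silver → bronze → diamond, so gold, silver, bronze, diamond, gold → silver.
Third slot goes 2, -6, -14, -22, -30 → -38 (−8 each step).
Putting it together: (-23, silver, -38).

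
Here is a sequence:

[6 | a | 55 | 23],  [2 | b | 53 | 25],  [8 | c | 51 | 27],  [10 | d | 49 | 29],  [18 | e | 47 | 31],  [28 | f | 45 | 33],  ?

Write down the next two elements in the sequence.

First coordinate: each term is the sum of the two before it; 6, 2, 8, 10, 18, 28 → 46 → 74.
For the letter, letters move forward 1 place in the alphabet: a, b, c, d, e, f → g → h.
For the third coordinate, −2 each step: 55, 53, 51, 49, 47, 45 → 43 → 41.
Fourth coordinate — together with the third coordinate always sums to 78: 23, 25, 27, 29, 31, 33 → 35 → 37.
Putting the parts together: [46 | g | 43 | 35] and then [74 | h | 41 | 37].

[46 | g | 43 | 35], [74 | h | 41 | 37]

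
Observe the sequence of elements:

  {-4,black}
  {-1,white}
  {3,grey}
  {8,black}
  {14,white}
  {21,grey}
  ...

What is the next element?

First entry: -4, -1, 3, 8, 14, 21 → 29 (differences are 3, 4, 5, … (increasing by 1 each time)).
Shade: repeats black → white → grey; black, white, grey, black, white, grey → black.
Combining the parts gives {29,black}.

{29,black}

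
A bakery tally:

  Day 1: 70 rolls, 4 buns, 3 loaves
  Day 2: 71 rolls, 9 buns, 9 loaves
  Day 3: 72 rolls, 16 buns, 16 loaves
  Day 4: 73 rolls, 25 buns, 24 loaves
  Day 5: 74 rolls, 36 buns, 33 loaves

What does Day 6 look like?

75 rolls, 49 buns, 43 loaves

Rolls: +1 each step; 70, 71, 72, 73, 74 → 75.
Buns: perfect squares: 2², 3², 4², …, so 4, 9, 16, 25, 36 → 49.
Loaves: differences are 6, 7, 8, … (increasing by 1 each time); 3, 9, 16, 24, 33 → 43.
Putting it together: 75 rolls, 49 buns, 43 loaves.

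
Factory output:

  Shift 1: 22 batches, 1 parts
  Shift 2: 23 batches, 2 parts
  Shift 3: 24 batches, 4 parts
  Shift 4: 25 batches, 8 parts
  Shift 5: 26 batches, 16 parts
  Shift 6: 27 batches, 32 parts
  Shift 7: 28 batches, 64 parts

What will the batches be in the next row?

Batches: +1 each step; 22, 23, 24, 25, 26, 27, 28 → 29.
Parts: 1, 2, 4, 8, 16, 32, 64 → 128 (×2 each step).

29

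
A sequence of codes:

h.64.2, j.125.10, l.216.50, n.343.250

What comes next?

p.512.1250

Letter: h, j, l, n → p (letters move forward 2 places in the alphabet).
Second component: 64, 125, 216, 343 → 512 (perfect cubes: 4³, 5³, 6³, …).
Third component goes 2, 10, 50, 250 → 1250 (×5 each step).
Putting it together: p.512.1250.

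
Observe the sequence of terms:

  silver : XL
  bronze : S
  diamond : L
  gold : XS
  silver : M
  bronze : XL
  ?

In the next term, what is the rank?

diamond

Rank: repeats silver → bronze → diamond → gold, so silver, bronze, diamond, gold, silver, bronze → diamond.
For the size, repeats XL → S → L → XS → M: XL, S, L, XS, M, XL → S.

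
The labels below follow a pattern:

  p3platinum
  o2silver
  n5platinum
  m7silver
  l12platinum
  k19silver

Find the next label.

Letter: letters move back 1 place in the alphabet, so p, o, n, m, l, k → j.
Second component: each term is the sum of the two before it, so 3, 2, 5, 7, 12, 19 → 31.
Metal: alternates platinum ↔ silver; platinum, silver, platinum, silver, platinum, silver → platinum.
Putting it together: j31platinum.

j31platinum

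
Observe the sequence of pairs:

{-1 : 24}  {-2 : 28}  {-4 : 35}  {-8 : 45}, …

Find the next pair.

First entry: ×2 each step; -1, -2, -4, -8 → -16.
Second entry: 24, 28, 35, 45 → 58 (differences are 4, 7, 10, … (increasing by 3 each time)).
Putting it together: {-16 : 58}.

{-16 : 58}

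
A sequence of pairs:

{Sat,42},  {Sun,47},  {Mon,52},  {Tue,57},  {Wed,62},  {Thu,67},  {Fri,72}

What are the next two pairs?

{Sat,77}, {Sun,82}

Day: runs through the weekdays Mon→Sun, so Sat, Sun, Mon, Tue, Wed, Thu, Fri → Sat → Sun.
Second value goes 42, 47, 52, 57, 62, 67, 72 → 77 → 82 (+5 each step).
Putting the parts together: {Sat,77} and then {Sun,82}.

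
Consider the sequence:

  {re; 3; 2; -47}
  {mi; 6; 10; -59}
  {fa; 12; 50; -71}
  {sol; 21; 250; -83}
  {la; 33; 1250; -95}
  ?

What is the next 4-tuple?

{ti; 48; 6250; -107}

Note — runs through the solfège scale do→ti: re, mi, fa, sol, la → ti.
Second entry goes 3, 6, 12, 21, 33 → 48 (differences are 3, 6, 9, … (increasing by 3 each time)).
Third entry: 2, 10, 50, 250, 1250 → 6250 (×5 each step).
Fourth entry: −12 each step, so -47, -59, -71, -83, -95 → -107.
Combining the parts gives {ti; 48; 6250; -107}.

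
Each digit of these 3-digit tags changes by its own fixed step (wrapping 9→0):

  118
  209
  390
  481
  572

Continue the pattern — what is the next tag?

663

For the first digit, +1 each step, mod 10: 1, 2, 3, 4, 5 → 6.
Second digit: 1, 0, 9, 8, 7 → 6 (−1 each step, mod 10).
Third digit — +1 each step, mod 10: 8, 9, 0, 1, 2 → 3.
Putting it together: 663.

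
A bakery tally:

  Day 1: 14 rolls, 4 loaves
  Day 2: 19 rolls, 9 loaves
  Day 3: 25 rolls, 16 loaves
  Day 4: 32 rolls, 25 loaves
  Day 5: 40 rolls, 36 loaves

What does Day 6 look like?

49 rolls, 49 loaves

Rolls: 14, 19, 25, 32, 40 → 49 (differences are 5, 6, 7, … (increasing by 1 each time)).
Loaves goes 4, 9, 16, 25, 36 → 49 (perfect squares: 2², 3², 4², …).
Combining the parts gives 49 rolls, 49 loaves.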